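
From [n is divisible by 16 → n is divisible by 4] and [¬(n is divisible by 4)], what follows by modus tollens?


Modus tollens: from (P → Q) and ¬Q, infer ¬P.
Q = 'n is divisible by 4' is denied; since P → Q, P must also fail.

Not (n is divisible by 16).


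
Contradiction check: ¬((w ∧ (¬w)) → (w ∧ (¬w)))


Truth table over {w}:
w | φ
-----
F | F
T | F
Every row is false.

Yes, it is a contradiction.


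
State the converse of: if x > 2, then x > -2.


The converse of (P → Q) is (Q → P). It is not in general equivalent to the original.
Here P = 'x > 2' and Q = 'x > -2'.

If x > -2, then x > 2.


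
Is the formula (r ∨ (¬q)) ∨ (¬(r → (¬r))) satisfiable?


Search for a satisfying assignment over {q, r}.
Try q=F, r=F: the formula evaluates to T.
A satisfying assignment exists.

Satisfiable.


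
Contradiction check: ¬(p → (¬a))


Truth table over {a, p}:
a | p | φ
---------
F | F | F
T | F | F
F | T | F
T | T | T
Satisfying assignment at row 4: a=T, p=T gives T.

No, it is not a contradiction.


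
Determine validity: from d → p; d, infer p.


This matches the form of modus ponens: the conclusion follows in every model of the premises.

Valid.


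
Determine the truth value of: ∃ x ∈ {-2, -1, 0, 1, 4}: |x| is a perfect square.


Evaluate the predicate on each element: -2:F, -1:T, 0:T, 1:T, 4:T.
Witness x = -1 satisfies the predicate.

T


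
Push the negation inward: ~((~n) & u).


De Morgan: the negation of a conjunction is the disjunction of the negations.
Distribute ~ across &, flipping it to |, and negate each literal.

n | (~u)


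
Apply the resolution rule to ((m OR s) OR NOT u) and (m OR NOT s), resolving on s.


The clauses contain complementary literals s and NOTs.
Resolution eliminates this pair and disjoins the remaining literals (merging duplicates).

(NOT u OR m)


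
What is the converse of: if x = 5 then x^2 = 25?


The converse of (P → Q) is (Q → P). It is not in general equivalent to the original.
Here P = 'x = 5' and Q = 'x^2 = 25'.

If x^2 = 25, then x = 5.


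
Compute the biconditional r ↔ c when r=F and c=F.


Biconditional is true when both operands have the same truth value.
Substitute: r=F, c=F.
F ↔ F evaluates to T.

T


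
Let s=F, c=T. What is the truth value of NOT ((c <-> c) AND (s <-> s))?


Substitute s=F, c=T:
c <-> c = T <-> T = T
s <-> s = F <-> F = T
(c <-> c) AND (s <-> s) = T AND T = T
NOT ((c <-> c) AND (s <-> s)) = F

F


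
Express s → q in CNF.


Step 1: Rewrite s → q as ¬s ∨ q.

(¬s) ∨ q


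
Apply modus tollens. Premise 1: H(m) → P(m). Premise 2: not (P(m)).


Modus tollens: from (P → Q) and ¬Q, infer ¬P.
Q = 'P(m)' is denied; since P → Q, P must also fail.

Not (H(m)).


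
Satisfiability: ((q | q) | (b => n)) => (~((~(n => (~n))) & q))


Search for a satisfying assignment over {b, n, q}.
Try b=False, n=False, q=False: the formula evaluates to True.
A satisfying assignment exists.

Satisfiable.


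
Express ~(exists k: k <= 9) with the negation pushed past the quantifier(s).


¬(forall x: φ) = exists x: ¬φ, and ¬(exists x: φ) = forall x: ¬φ.
Apply to the existential statement.

forall k: ~(k <= 9)


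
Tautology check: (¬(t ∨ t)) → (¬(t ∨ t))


Build the truth table over {t}:
t | φ
-----
F | T
T | T
Every row evaluates to true.

Yes, it is a tautology.


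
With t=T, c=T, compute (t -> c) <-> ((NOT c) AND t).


Substitute t=T, c=T:
t -> c = T -> T = T
NOT c = F
(NOT c) AND t = F AND T = F
(t -> c) <-> ((NOT c) AND t) = T <-> F = F

F


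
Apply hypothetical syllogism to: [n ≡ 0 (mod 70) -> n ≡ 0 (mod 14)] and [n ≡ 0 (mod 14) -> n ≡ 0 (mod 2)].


Hypothetical syllogism: from (P → Q) and (Q → R), infer (P → R).
Chain the two implications through the shared middle term 'n ≡ 0 (mod 14)'.

n ≡ 0 (mod 70) -> n ≡ 0 (mod 2)


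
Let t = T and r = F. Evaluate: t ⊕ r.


Exclusive or is true when exactly one operand is true.
Substitute: t=T, r=F.
T ⊕ F evaluates to T.

T


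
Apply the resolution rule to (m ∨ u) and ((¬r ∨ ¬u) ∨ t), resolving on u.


The clauses contain complementary literals u and ¬u.
Resolution eliminates this pair and disjoins the remaining literals (merging duplicates).

((m ∨ ¬r) ∨ t)


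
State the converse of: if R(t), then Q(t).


The converse of (P → Q) is (Q → P). It is not in general equivalent to the original.
Here P = 'R(t)' and Q = 'Q(t)'.

If Q(t), then R(t).


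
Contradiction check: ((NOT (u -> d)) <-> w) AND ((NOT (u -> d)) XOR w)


Truth table over {d, u, w}:
d | u | w | φ
-------------
F | F | F | F
T | F | F | F
F | T | F | F
T | T | F | F
F | F | T | F
T | F | T | F
F | T | T | F
T | T | T | F
Every row is false.

Yes, it is a contradiction.


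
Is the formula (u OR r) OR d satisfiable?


Search for a satisfying assignment over {d, r, u}.
Try d=T, r=F, u=F: the formula evaluates to T.
A satisfying assignment exists.

Satisfiable.


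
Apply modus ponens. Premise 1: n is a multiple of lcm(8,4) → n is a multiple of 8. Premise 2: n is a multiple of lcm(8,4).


Modus ponens: from (P → Q) and P, infer Q.
P = 'n is a multiple of lcm(8,4)' is asserted, and P → Q holds, so Q follows.

n is a multiple of 8.


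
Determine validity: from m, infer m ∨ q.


This matches the form of disjunction introduction: the conclusion follows in every model of the premises.

Valid.


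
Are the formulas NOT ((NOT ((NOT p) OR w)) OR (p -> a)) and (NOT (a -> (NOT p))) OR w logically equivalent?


Compare truth tables:
a | p | w | φ | ψ
-----------------
F | F | F | F | F
T | F | F | F | F
F | T | F | F | F
T | T | F | F | T
F | F | T | F | T
T | F | T | F | T
F | T | T | T | T
T | T | T | F | T
They differ at row 4 (a=T, p=T, w=F): φ=F but ψ=T.

No, they are not logically equivalent.


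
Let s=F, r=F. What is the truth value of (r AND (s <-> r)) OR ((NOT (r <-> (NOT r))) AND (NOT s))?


Substitute s=F, r=F:
s <-> r = F <-> F = T
r AND (s <-> r) = F AND T = F
NOT r = T
r <-> (NOT r) = F <-> T = F
NOT (r <-> (NOT r)) = T
NOT s = T
(NOT (r <-> (NOT r))) AND (NOT s) = T AND T = T
(r AND (s <-> r)) OR ((NOT (r <-> (NOT r))) AND (NOT s)) = F OR T = T

T


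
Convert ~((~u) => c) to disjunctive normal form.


Step 1: Rewrite implication then negate: ¬(¬(¬u) ∨ c) = (¬u) ∧ ¬c.

(~u) & (~c)


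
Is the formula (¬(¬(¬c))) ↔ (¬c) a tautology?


Build the truth table over {c}:
c | φ
-----
F | T
T | T
Every row evaluates to true.

Yes, it is a tautology.


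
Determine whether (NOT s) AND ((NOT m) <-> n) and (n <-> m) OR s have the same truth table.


Compare truth tables:
m | n | s | φ | ψ
-----------------
F | F | F | F | T
T | F | F | T | F
F | T | F | T | F
T | T | F | F | T
F | F | T | F | T
T | F | T | F | T
F | T | T | F | T
T | T | T | F | T
They differ at row 1 (m=F, n=F, s=F): φ=F but ψ=T.

No, they are not logically equivalent.


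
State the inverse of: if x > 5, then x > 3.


The inverse of (P → Q) is (¬P → ¬Q). It is equivalent to the converse, not to the original.
Here P = 'x > 5' and Q = 'x > 3'.

If not (x > 5), then not (x > 3).


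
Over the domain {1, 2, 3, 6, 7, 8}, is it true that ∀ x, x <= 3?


Evaluate the predicate on each element: 1:T, 2:T, 3:T, 6:F, 7:F, 8:F.
Counterexample x = 6 fails the predicate.

F


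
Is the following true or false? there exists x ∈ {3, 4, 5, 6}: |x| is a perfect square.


Evaluate the predicate on each element: 3:F, 4:T, 5:F, 6:F.
Witness x = 4 satisfies the predicate.

T


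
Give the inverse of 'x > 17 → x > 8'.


The inverse of (P → Q) is (¬P → ¬Q). It is equivalent to the converse, not to the original.
Here P = 'x > 17' and Q = 'x > 8'.

If not (x > 17), then not (x > 8).


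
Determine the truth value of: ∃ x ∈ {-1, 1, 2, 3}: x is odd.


Evaluate the predicate on each element: -1:T, 1:T, 2:F, 3:T.
Witness x = -1 satisfies the predicate.

T


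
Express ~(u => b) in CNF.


Step 1: Rewrite u → b as ¬u ∨ b.
Step 2: Negate: ¬(¬u ∨ b) = u ∧ ¬b (De Morgan + double negation).

u & (~b)


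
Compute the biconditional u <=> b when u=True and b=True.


Biconditional is true when both operands have the same truth value.
Substitute: u=True, b=True.
True <=> True evaluates to True.

True


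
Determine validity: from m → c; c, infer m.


This is affirming the consequent (fallacy). There exist truth assignments where the premises are all true but the conclusion is false.

Invalid.


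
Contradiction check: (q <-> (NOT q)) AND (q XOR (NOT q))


Truth table over {q}:
q | φ
-----
F | F
T | F
Every row is false.

Yes, it is a contradiction.


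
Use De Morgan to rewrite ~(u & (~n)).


De Morgan: the negation of a conjunction is the disjunction of the negations.
Distribute ~ across &, flipping it to |, and negate each literal.

(~u) | n


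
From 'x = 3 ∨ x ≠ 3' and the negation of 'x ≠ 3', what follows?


Disjunctive syllogism: from (P ∨ Q) and ¬P, infer Q.
One disjunct, 'x ≠ 3', is ruled out; the other must hold.

x = 3


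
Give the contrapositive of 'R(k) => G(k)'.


The contrapositive of (P → Q) is (¬Q → ¬P); it is logically equivalent to the original.
Here P = 'R(k)' and Q = 'G(k)'.

If not (G(k)), then not (R(k)).


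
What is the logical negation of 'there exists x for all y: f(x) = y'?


Negation flips each quantifier (∀↔∃) and negates the inner predicate.
¬(there exists x for all y: φ) = for all x there exists y: ¬φ.

for all x there exists y: NOT(f(x) = y)


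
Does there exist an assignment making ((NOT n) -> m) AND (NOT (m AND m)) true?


Search for a satisfying assignment over {m, n}.
Try m=F, n=T: the formula evaluates to T.
A satisfying assignment exists.

Satisfiable.


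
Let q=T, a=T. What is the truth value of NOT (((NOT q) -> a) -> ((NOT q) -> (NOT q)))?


Substitute q=T, a=T:
NOT q = F
(NOT q) -> a = F -> T = T
NOT q = F
NOT q = F
(NOT q) -> (NOT q) = F -> F = T
((NOT q) -> a) -> ((NOT q) -> (NOT q)) = T -> T = T
NOT (((NOT q) -> a) -> ((NOT q) -> (NOT q))) = F

F


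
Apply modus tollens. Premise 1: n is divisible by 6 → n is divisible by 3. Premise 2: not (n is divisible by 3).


Modus tollens: from (P → Q) and ¬Q, infer ¬P.
Q = 'n is divisible by 3' is denied; since P → Q, P must also fail.

Not (n is divisible by 6).


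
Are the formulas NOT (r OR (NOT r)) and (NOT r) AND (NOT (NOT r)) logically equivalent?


Compare truth tables:
r | φ | ψ
---------
F | F | F
T | F | F
The columns φ and ψ agree on every row.

Yes, they are logically equivalent.


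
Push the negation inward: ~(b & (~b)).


De Morgan: the negation of a conjunction is the disjunction of the negations.
Distribute ~ across &, flipping it to |, and negate each literal.

(~b) | b


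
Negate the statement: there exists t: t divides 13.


¬(for all x: φ) = there exists x: ¬φ, and ¬(there exists x: φ) = for all x: ¬φ.
Apply to the existential statement.

for all t: NOT(t divides 13)


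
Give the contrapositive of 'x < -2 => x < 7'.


The contrapositive of (P → Q) is (¬Q → ¬P); it is logically equivalent to the original.
Here P = 'x < -2' and Q = 'x < 7'.

If not (x < 7), then not (x < -2).


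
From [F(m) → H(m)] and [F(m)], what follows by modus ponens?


Modus ponens: from (P → Q) and P, infer Q.
P = 'F(m)' is asserted, and P → Q holds, so Q follows.

H(m).


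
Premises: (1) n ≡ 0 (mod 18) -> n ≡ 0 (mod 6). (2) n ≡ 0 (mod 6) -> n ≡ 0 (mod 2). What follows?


Hypothetical syllogism: from (P → Q) and (Q → R), infer (P → R).
Chain the two implications through the shared middle term 'n ≡ 0 (mod 6)'.

n ≡ 0 (mod 18) -> n ≡ 0 (mod 2)


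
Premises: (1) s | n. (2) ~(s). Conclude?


Disjunctive syllogism: from (P ∨ Q) and ¬P, infer Q.
One disjunct, 's', is ruled out; the other must hold.

n


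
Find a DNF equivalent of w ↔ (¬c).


Step 1: w ↔ (¬c) is true exactly when both agree: (w ∧ (¬c)) ∨ (¬w ∧ ¬(¬c)).
Step 2: Eliminate any double negations (¬¬X = X).

(w ∧ (¬c)) ∨ ((¬w) ∧ c)


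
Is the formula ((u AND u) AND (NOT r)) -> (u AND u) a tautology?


Build the truth table over {r, u}:
r | u | φ
---------
F | F | T
T | F | T
F | T | T
T | T | T
Every row evaluates to true.

Yes, it is a tautology.


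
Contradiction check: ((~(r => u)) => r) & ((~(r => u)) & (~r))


Truth table over {r, u}:
r | u | φ
---------
False | False | False
True | False | False
False | True | False
True | True | False
Every row is false.

Yes, it is a contradiction.


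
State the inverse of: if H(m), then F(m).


The inverse of (P → Q) is (¬P → ¬Q). It is equivalent to the converse, not to the original.
Here P = 'H(m)' and Q = 'F(m)'.

If not (H(m)), then not (F(m)).


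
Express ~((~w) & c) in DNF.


Step 1: Apply De Morgan: ¬((¬w) ∧ c) = ¬(¬w) ∨ ¬c.
Step 2: Eliminate any double negations (¬¬X = X).

w | (~c)


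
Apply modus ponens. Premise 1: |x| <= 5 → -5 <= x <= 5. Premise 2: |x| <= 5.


Modus ponens: from (P → Q) and P, infer Q.
P = '|x| <= 5' is asserted, and P → Q holds, so Q follows.

-5 <= x <= 5.


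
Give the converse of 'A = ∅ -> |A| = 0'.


The converse of (P → Q) is (Q → P). It is not in general equivalent to the original.
Here P = 'A = ∅' and Q = '|A| = 0'.

If |A| = 0, then A = ∅.


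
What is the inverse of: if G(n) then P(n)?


The inverse of (P → Q) is (¬P → ¬Q). It is equivalent to the converse, not to the original.
Here P = 'G(n)' and Q = 'P(n)'.

If not (G(n)), then not (P(n)).


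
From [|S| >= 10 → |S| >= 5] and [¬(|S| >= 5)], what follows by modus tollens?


Modus tollens: from (P → Q) and ¬Q, infer ¬P.
Q = '|S| >= 5' is denied; since P → Q, P must also fail.

Not (|S| >= 10).


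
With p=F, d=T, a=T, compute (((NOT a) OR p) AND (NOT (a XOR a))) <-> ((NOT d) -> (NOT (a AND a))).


Substitute p=F, d=T, a=T:
NOT a = F
(NOT a) OR p = F OR F = F
a XOR a = T XOR T = F
NOT (a XOR a) = T
((NOT a) OR p) AND (NOT (a XOR a)) = F AND T = F
NOT d = F
a AND a = T AND T = T
NOT (a AND a) = F
(NOT d) -> (NOT (a AND a)) = F -> F = T
(((NOT a) OR p) AND (NOT (a XOR a))) <-> ((NOT d) -> (NOT (a AND a))) = F <-> T = F

F


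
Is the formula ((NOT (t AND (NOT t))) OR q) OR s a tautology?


Build the truth table over {q, s, t}:
q | s | t | φ
-------------
F | F | F | T
T | F | F | T
F | T | F | T
T | T | F | T
F | F | T | T
T | F | T | T
F | T | T | T
T | T | T | T
Every row evaluates to true.

Yes, it is a tautology.


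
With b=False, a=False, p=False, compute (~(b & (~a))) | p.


Substitute b=False, a=False, p=False:
~a = True
b & (~a) = False & True = False
~(b & (~a)) = True
(~(b & (~a))) | p = True | False = True

True


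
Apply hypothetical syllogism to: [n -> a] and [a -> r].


Hypothetical syllogism: from (P → Q) and (Q → R), infer (P → R).
Chain the two implications through the shared middle term 'a'.

n -> r


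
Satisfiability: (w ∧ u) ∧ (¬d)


Search for a satisfying assignment over {d, u, w}.
Try d=F, u=T, w=T: the formula evaluates to T.
A satisfying assignment exists.

Satisfiable.


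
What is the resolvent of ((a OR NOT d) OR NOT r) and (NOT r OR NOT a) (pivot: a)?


The clauses contain complementary literals a and NOTa.
Resolution eliminates this pair and disjoins the remaining literals (merging duplicates).

(NOT r OR NOT d)


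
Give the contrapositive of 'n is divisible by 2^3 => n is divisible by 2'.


The contrapositive of (P → Q) is (¬Q → ¬P); it is logically equivalent to the original.
Here P = 'n is divisible by 2^3' and Q = 'n is divisible by 2'.

If not (n is divisible by 2), then not (n is divisible by 2^3).


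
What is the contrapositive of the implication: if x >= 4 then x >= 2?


The contrapositive of (P → Q) is (¬Q → ¬P); it is logically equivalent to the original.
Here P = 'x >= 4' and Q = 'x >= 2'.

If not (x >= 2), then not (x >= 4).


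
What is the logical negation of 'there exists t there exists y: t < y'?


Negation flips each quantifier (∀↔∃) and negates the inner predicate.
¬(there exists t there exists y: φ) = for all t for all y: ¬φ.

for all t for all y: NOT(t < y)


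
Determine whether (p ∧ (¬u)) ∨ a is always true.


Build the truth table over {a, p, u}:
a | p | u | φ
-------------
F | F | F | F
T | F | F | T
F | T | F | T
T | T | F | T
F | F | T | F
T | F | T | T
F | T | T | F
T | T | T | T
Counterexample at row 1: with a=F, p=F, u=F, the formula is F.

No, it is not a tautology.


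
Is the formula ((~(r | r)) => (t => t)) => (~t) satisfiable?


Search for a satisfying assignment over {r, t}.
Try r=False, t=False: the formula evaluates to True.
A satisfying assignment exists.

Satisfiable.


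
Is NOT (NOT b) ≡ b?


Compare truth tables:
b | φ | ψ
---------
F | F | F
T | T | T
The columns φ and ψ agree on every row.

Yes, they are logically equivalent.


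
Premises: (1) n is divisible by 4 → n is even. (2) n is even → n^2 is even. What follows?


Hypothetical syllogism: from (P → Q) and (Q → R), infer (P → R).
Chain the two implications through the shared middle term 'n is even'.

n is divisible by 4 → n^2 is even


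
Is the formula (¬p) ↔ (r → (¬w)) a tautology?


Build the truth table over {p, r, w}:
p | r | w | φ
-------------
F | F | F | T
T | F | F | F
F | T | F | T
T | T | F | F
F | F | T | T
T | F | T | F
F | T | T | F
T | T | T | T
Counterexample at row 2: with p=T, r=F, w=F, the formula is F.

No, it is not a tautology.


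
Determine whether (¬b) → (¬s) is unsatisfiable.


Truth table over {b, s}:
b | s | φ
---------
F | F | T
T | F | T
F | T | F
T | T | T
Satisfying assignment at row 1: b=F, s=F gives T.

No, it is not a contradiction.


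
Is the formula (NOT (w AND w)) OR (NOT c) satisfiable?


Search for a satisfying assignment over {c, w}.
Try c=F, w=F: the formula evaluates to T.
A satisfying assignment exists.

Satisfiable.


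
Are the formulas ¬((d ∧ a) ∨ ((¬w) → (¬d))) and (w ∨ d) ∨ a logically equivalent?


Compare truth tables:
a | d | w | φ | ψ
-----------------
F | F | F | F | F
T | F | F | F | T
F | T | F | T | T
T | T | F | F | T
F | F | T | F | T
T | F | T | F | T
F | T | T | F | T
T | T | T | F | T
They differ at row 2 (a=T, d=F, w=F): φ=F but ψ=T.

No, they are not logically equivalent.


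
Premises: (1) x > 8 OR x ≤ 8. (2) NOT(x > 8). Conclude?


Disjunctive syllogism: from (P ∨ Q) and ¬P, infer Q.
One disjunct, 'x > 8', is ruled out; the other must hold.

x ≤ 8


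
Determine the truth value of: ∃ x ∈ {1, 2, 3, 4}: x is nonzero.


Evaluate the predicate on each element: 1:T, 2:T, 3:T, 4:T.
Witness x = 1 satisfies the predicate.

T


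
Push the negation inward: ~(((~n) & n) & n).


De Morgan: the negation of a conjunction is the disjunction of the negations.
Distribute ~ across &, flipping it to |, and negate each literal.

(n | (~n)) | (~n)


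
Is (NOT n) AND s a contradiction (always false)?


Truth table over {n, s}:
n | s | φ
---------
F | F | F
T | F | F
F | T | T
T | T | F
Satisfying assignment at row 3: n=F, s=T gives T.

No, it is not a contradiction.


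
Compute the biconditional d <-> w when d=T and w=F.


Biconditional is true when both operands have the same truth value.
Substitute: d=T, w=F.
T <-> F evaluates to F.

F


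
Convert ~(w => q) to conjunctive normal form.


Step 1: Rewrite w → q as ¬w ∨ q.
Step 2: Negate: ¬(¬w ∨ q) = w ∧ ¬q (De Morgan + double negation).

w & (~q)


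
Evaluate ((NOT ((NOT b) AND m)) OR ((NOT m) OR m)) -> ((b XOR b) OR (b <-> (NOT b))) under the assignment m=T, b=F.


Substitute m=T, b=F:
… (earlier sub-steps elided)
(NOT b) AND m = T AND T = T
NOT ((NOT b) AND m) = F
NOT m = F
(NOT m) OR m = F OR T = T
(NOT ((NOT b) AND m)) OR ((NOT m) OR m) = F OR T = T
b XOR b = F XOR F = F
NOT b = T
b <-> (NOT b) = F <-> T = F
(b XOR b) OR (b <-> (NOT b)) = F OR F = F
((NOT ((NOT b) AND m)) OR ((NOT m) OR m)) -> ((b XOR b) OR (b <-> (NOT b))) = T -> F = F

F


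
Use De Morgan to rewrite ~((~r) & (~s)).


De Morgan: the negation of a conjunction is the disjunction of the negations.
Distribute ~ across &, flipping it to |, and negate each literal.

r | s


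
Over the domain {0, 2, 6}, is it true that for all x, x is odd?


Evaluate the predicate on each element: 0:F, 2:F, 6:F.
Counterexample x = 0 fails the predicate.

F


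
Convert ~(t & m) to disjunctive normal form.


Step 1: Apply De Morgan: ¬(t ∧ m) = ¬t ∨ ¬m.

(~t) | (~m)


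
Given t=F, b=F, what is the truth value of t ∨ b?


Disjunction is false only when both operands are false.
Substitute: t=F, b=F.
F ∨ F evaluates to F.

F


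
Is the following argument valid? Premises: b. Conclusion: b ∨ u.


This matches the form of disjunction introduction: the conclusion follows in every model of the premises.

Valid.


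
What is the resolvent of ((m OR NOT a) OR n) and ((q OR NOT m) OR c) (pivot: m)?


The clauses contain complementary literals m and NOTm.
Resolution eliminates this pair and disjoins the remaining literals (merging duplicates).

(((n OR NOT a) OR c) OR q)


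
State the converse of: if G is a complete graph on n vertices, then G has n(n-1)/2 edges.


The converse of (P → Q) is (Q → P). It is not in general equivalent to the original.
Here P = 'G is a complete graph on n vertices' and Q = 'G has n(n-1)/2 edges'.

If G has n(n-1)/2 edges, then G is a complete graph on n vertices.


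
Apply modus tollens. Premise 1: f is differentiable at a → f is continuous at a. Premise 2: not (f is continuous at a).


Modus tollens: from (P → Q) and ¬Q, infer ¬P.
Q = 'f is continuous at a' is denied; since P → Q, P must also fail.

Not (f is differentiable at a).


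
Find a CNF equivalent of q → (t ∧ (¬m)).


Step 1: Rewrite q → (t ∧ (¬m)) as ¬q ∨ (t ∧ (¬m)).
Step 2: Distribute ∨ over ∧.

((¬q) ∨ t) ∧ ((¬q) ∨ (¬m))


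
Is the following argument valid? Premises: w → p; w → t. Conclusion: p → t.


This is (no valid rule). There exist truth assignments where the premises are all true but the conclusion is false.

Invalid.


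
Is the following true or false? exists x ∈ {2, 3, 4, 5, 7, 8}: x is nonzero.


Evaluate the predicate on each element: 2:True, 3:True, 4:True, 5:True, 7:True, 8:True.
Witness x = 2 satisfies the predicate.

True


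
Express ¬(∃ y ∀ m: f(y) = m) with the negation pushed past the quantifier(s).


Negation flips each quantifier (∀↔∃) and negates the inner predicate.
¬(∃ y ∀ m: φ) = ∀ y ∃ m: ¬φ.

∀ y ∃ m: ¬(f(y) = m)


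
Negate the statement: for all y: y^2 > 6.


¬(for all x: φ) = there exists x: ¬φ, and ¬(there exists x: φ) = for all x: ¬φ.
Apply to the universal statement.

there exists y: NOT(y^2 > 6)


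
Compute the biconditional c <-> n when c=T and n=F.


Biconditional is true when both operands have the same truth value.
Substitute: c=T, n=F.
T <-> F evaluates to F.

F


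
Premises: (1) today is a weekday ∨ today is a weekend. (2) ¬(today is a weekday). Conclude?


Disjunctive syllogism: from (P ∨ Q) and ¬P, infer Q.
One disjunct, 'today is a weekday', is ruled out; the other must hold.

today is a weekend


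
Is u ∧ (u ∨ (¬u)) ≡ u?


Compare truth tables:
u | φ | ψ
---------
F | F | F
T | T | T
The columns φ and ψ agree on every row.

Yes, they are logically equivalent.


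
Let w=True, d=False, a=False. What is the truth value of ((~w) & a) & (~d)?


Substitute w=True, d=False, a=False:
~w = False
(~w) & a = False & False = False
~d = True
((~w) & a) & (~d) = False & True = False

False


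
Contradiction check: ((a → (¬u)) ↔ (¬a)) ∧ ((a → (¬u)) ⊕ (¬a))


Truth table over {a, u}:
a | u | φ
---------
F | F | F
T | F | F
F | T | F
T | T | F
Every row is false.

Yes, it is a contradiction.


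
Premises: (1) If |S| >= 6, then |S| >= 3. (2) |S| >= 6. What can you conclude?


Modus ponens: from (P → Q) and P, infer Q.
P = '|S| >= 6' is asserted, and P → Q holds, so Q follows.

|S| >= 3.


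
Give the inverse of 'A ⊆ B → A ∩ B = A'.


The inverse of (P → Q) is (¬P → ¬Q). It is equivalent to the converse, not to the original.
Here P = 'A ⊆ B' and Q = 'A ∩ B = A'.

If not (A ⊆ B), then not (A ∩ B = A).


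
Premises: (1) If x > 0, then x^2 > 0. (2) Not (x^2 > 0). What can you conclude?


Modus tollens: from (P → Q) and ¬Q, infer ¬P.
Q = 'x^2 > 0' is denied; since P → Q, P must also fail.

Not (x > 0).


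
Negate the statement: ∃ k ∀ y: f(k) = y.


Negation flips each quantifier (∀↔∃) and negates the inner predicate.
¬(∃ k ∀ y: φ) = ∀ k ∃ y: ¬φ.

∀ k ∃ y: ¬(f(k) = y)


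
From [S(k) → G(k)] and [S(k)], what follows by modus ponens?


Modus ponens: from (P → Q) and P, infer Q.
P = 'S(k)' is asserted, and P → Q holds, so Q follows.

G(k).


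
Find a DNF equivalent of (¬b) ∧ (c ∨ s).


Step 1: Distribute ∧ over ∨: (¬b) ∧ (c ∨ s) = ((¬b) ∧ c) ∨ ((¬b) ∧ s).

((¬b) ∧ c) ∨ ((¬b) ∧ s)


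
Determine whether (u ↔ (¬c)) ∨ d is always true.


Build the truth table over {c, d, u}:
c | d | u | φ
-------------
F | F | F | F
T | F | F | T
F | T | F | T
T | T | F | T
F | F | T | T
T | F | T | F
F | T | T | T
T | T | T | T
Counterexample at row 1: with c=F, d=F, u=F, the formula is F.

No, it is not a tautology.


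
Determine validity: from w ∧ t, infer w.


This matches the form of conjunction elimination: the conclusion follows in every model of the premises.

Valid.


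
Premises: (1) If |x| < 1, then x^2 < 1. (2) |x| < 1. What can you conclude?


Modus ponens: from (P → Q) and P, infer Q.
P = '|x| < 1' is asserted, and P → Q holds, so Q follows.

x^2 < 1.


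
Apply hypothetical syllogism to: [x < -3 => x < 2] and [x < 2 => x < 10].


Hypothetical syllogism: from (P → Q) and (Q → R), infer (P → R).
Chain the two implications through the shared middle term 'x < 2'.

x < -3 => x < 10


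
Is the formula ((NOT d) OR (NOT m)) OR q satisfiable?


Search for a satisfying assignment over {d, m, q}.
Try d=F, m=F, q=F: the formula evaluates to T.
A satisfying assignment exists.

Satisfiable.


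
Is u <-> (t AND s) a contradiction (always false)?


Truth table over {s, t, u}:
s | t | u | φ
-------------
F | F | F | T
T | F | F | T
F | T | F | T
T | T | F | F
F | F | T | F
T | F | T | F
F | T | T | F
T | T | T | T
Satisfying assignment at row 1: s=F, t=F, u=F gives T.

No, it is not a contradiction.


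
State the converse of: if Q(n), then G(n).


The converse of (P → Q) is (Q → P). It is not in general equivalent to the original.
Here P = 'Q(n)' and Q = 'G(n)'.

If G(n), then Q(n).


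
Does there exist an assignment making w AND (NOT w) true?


Check all 2 assignments over {w}:
w | φ
-----
F | F
T | F
No assignment makes the formula true.

Unsatisfiable.


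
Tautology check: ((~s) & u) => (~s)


Build the truth table over {s, u}:
s | u | φ
---------
False | False | True
True | False | True
False | True | True
True | True | True
Every row evaluates to true.

Yes, it is a tautology.


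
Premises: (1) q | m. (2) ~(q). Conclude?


Disjunctive syllogism: from (P ∨ Q) and ¬P, infer Q.
One disjunct, 'q', is ruled out; the other must hold.

m


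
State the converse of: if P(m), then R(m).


The converse of (P → Q) is (Q → P). It is not in general equivalent to the original.
Here P = 'P(m)' and Q = 'R(m)'.

If R(m), then P(m).


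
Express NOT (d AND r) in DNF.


Step 1: Apply De Morgan: ¬(d ∧ r) = ¬d ∨ ¬r.

(NOT d) OR (NOT r)


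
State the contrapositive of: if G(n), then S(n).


The contrapositive of (P → Q) is (¬Q → ¬P); it is logically equivalent to the original.
Here P = 'G(n)' and Q = 'S(n)'.

If not (S(n)), then not (G(n)).


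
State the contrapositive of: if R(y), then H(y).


The contrapositive of (P → Q) is (¬Q → ¬P); it is logically equivalent to the original.
Here P = 'R(y)' and Q = 'H(y)'.

If not (H(y)), then not (R(y)).


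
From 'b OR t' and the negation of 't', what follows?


Disjunctive syllogism: from (P ∨ Q) and ¬P, infer Q.
One disjunct, 't', is ruled out; the other must hold.

b


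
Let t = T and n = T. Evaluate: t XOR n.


Exclusive or is true when exactly one operand is true.
Substitute: t=T, n=T.
T XOR T evaluates to F.

F


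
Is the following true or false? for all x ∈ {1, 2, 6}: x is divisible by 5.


Evaluate the predicate on each element: 1:F, 2:F, 6:F.
Counterexample x = 1 fails the predicate.

F


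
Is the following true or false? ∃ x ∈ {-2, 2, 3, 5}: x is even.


Evaluate the predicate on each element: -2:T, 2:T, 3:F, 5:F.
Witness x = -2 satisfies the predicate.

T


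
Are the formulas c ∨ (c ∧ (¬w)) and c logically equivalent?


Compare truth tables:
c | w | φ | ψ
-------------
F | F | F | F
T | F | T | T
F | T | F | F
T | T | T | T
The columns φ and ψ agree on every row.

Yes, they are logically equivalent.


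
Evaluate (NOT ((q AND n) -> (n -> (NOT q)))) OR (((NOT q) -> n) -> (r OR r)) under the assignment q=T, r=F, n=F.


Substitute q=T, r=F, n=F:
q AND n = T AND F = F
NOT q = F
n -> (NOT q) = F -> F = T
(q AND n) -> (n -> (NOT q)) = F -> T = T
NOT ((q AND n) -> (n -> (NOT q))) = F
NOT q = F
(NOT q) -> n = F -> F = T
r OR r = F OR F = F
((NOT q) -> n) -> (r OR r) = T -> F = F
(NOT ((q AND n) -> (n -> (NOT q)))) OR (((NOT q) -> n) -> (r OR r)) = F OR F = F

F


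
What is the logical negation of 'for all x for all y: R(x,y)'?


Negation flips each quantifier (∀↔∃) and negates the inner predicate.
¬(for all x for all y: φ) = there exists x there exists y: ¬φ.

there exists x there exists y: NOT(R(x,y))


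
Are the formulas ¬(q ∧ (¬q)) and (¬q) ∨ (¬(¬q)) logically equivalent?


Compare truth tables:
q | φ | ψ
---------
F | T | T
T | T | T
The columns φ and ψ agree on every row.

Yes, they are logically equivalent.


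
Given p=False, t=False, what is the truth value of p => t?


Implication is false only when antecedent is true and consequent is false.
Substitute: p=False, t=False.
False => False evaluates to True.

True


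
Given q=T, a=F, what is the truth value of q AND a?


Conjunction is true only when both operands are true.
Substitute: q=T, a=F.
T AND F evaluates to F.

F


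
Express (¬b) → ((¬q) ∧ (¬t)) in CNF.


Step 1: Rewrite (¬b) → ((¬q) ∧ (¬t)) as ¬(¬b) ∨ ((¬q) ∧ (¬t)).
Step 2: Distribute ∨ over ∧.
Step 3: Eliminate any double negations (¬¬X = X).

(b ∨ (¬q)) ∧ (b ∨ (¬t))


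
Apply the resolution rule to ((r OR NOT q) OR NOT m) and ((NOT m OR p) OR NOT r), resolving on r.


The clauses contain complementary literals r and NOTr.
Resolution eliminates this pair and disjoins the remaining literals (merging duplicates).

((NOT m OR NOT q) OR p)


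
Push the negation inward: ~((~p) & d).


De Morgan: the negation of a conjunction is the disjunction of the negations.
Distribute ~ across &, flipping it to |, and negate each literal.

p | (~d)


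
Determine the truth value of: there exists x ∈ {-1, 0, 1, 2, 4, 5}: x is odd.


Evaluate the predicate on each element: -1:T, 0:F, 1:T, 2:F, 4:F, 5:T.
Witness x = -1 satisfies the predicate.

T


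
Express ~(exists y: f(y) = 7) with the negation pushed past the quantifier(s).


¬(forall x: φ) = exists x: ¬φ, and ¬(exists x: φ) = forall x: ¬φ.
Apply to the existential statement.

forall y: ~(f(y) = 7)


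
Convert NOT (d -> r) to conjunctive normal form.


Step 1: Rewrite d → r as ¬d ∨ r.
Step 2: Negate: ¬(¬d ∨ r) = d ∧ ¬r (De Morgan + double negation).

d AND (NOT r)


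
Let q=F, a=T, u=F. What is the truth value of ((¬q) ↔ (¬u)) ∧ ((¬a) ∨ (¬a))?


Substitute q=F, a=T, u=F:
¬q = T
¬u = T
(¬q) ↔ (¬u) = T ↔ T = T
¬a = F
¬a = F
(¬a) ∨ (¬a) = F ∨ F = F
((¬q) ↔ (¬u)) ∧ ((¬a) ∨ (¬a)) = T ∧ F = F

F


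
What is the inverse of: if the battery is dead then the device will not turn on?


The inverse of (P → Q) is (¬P → ¬Q). It is equivalent to the converse, not to the original.
Here P = 'the battery is dead' and Q = 'the device will not turn on'.

If not (the battery is dead), then not (the device will not turn on).


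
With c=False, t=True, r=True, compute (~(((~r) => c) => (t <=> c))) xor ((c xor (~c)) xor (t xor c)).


Substitute c=False, t=True, r=True:
~r = False
(~r) => c = False => False = True
t <=> c = True <=> False = False
((~r) => c) => (t <=> c) = True => False = False
~(((~r) => c) => (t <=> c)) = True
~c = True
c xor (~c) = False xor True = True
t xor c = True xor False = True
(c xor (~c)) xor (t xor c) = True xor True = False
(~(((~r) => c) => (t <=> c))) xor ((c xor (~c)) xor (t xor c)) = True xor False = True

True


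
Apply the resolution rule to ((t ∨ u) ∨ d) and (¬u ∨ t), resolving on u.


The clauses contain complementary literals u and ¬u.
Resolution eliminates this pair and disjoins the remaining literals (merging duplicates).

(t ∨ d)


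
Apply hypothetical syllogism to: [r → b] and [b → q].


Hypothetical syllogism: from (P → Q) and (Q → R), infer (P → R).
Chain the two implications through the shared middle term 'b'.

r → q


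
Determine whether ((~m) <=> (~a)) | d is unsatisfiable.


Truth table over {a, d, m}:
a | d | m | φ
-------------
False | False | False | True
True | False | False | False
False | True | False | True
True | True | False | True
False | False | True | False
True | False | True | True
False | True | True | True
True | True | True | True
Satisfying assignment at row 1: a=False, d=False, m=False gives True.

No, it is not a contradiction.


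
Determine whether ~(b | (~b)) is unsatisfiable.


Truth table over {b}:
b | φ
-----
False | False
True | False
Every row is false.

Yes, it is a contradiction.


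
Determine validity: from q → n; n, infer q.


This is affirming the consequent (fallacy). There exist truth assignments where the premises are all true but the conclusion is false.

Invalid.


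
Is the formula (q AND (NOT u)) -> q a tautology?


Build the truth table over {q, u}:
q | u | φ
---------
F | F | T
T | F | T
F | T | T
T | T | T
Every row evaluates to true.

Yes, it is a tautology.


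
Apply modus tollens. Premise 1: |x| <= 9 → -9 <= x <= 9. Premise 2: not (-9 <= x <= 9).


Modus tollens: from (P → Q) and ¬Q, infer ¬P.
Q = '-9 <= x <= 9' is denied; since P → Q, P must also fail.

Not (|x| <= 9).


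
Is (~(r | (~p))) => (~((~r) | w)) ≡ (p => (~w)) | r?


Compare truth tables:
p | r | w | φ | ψ
-----------------
False | False | False | True | True
True | False | False | False | True
False | True | False | True | True
True | True | False | True | True
False | False | True | True | True
True | False | True | False | False
False | True | True | True | True
True | True | True | True | True
They differ at row 2 (p=True, r=False, w=False): φ=False but ψ=True.

No, they are not logically equivalent.


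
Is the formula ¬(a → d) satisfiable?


Search for a satisfying assignment over {a, d}.
Try a=T, d=F: the formula evaluates to T.
A satisfying assignment exists.

Satisfiable.


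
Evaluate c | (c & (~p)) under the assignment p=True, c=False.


Substitute p=True, c=False:
~p = False
c & (~p) = False & False = False
c | (c & (~p)) = False | False = False

False


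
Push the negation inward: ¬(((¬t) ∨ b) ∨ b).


De Morgan: the negation of a disjunction is the conjunction of the negations.
Distribute ¬ across ∨, flipping it to ∧, and negate each literal.

(t ∧ (¬b)) ∧ (¬b)


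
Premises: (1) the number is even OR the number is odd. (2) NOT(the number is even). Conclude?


Disjunctive syllogism: from (P ∨ Q) and ¬P, infer Q.
One disjunct, 'the number is even', is ruled out; the other must hold.

the number is odd


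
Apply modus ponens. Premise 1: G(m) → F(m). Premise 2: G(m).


Modus ponens: from (P → Q) and P, infer Q.
P = 'G(m)' is asserted, and P → Q holds, so Q follows.

F(m).


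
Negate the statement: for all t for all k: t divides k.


Negation flips each quantifier (∀↔∃) and negates the inner predicate.
¬(for all t for all k: φ) = there exists t there exists k: ¬φ.

there exists t there exists k: NOT(t divides k)


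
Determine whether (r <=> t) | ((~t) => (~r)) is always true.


Build the truth table over {r, t}:
r | t | φ
---------
False | False | True
True | False | False
False | True | True
True | True | True
Counterexample at row 2: with r=True, t=False, the formula is False.

No, it is not a tautology.


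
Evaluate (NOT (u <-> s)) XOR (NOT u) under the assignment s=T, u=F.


Substitute s=T, u=F:
u <-> s = F <-> T = F
NOT (u <-> s) = T
NOT u = T
(NOT (u <-> s)) XOR (NOT u) = T XOR T = F

F


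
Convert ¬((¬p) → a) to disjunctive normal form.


Step 1: Rewrite implication then negate: ¬(¬(¬p) ∨ a) = (¬p) ∧ ¬a.

(¬p) ∧ (¬a)


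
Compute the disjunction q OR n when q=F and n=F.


Disjunction is false only when both operands are false.
Substitute: q=F, n=F.
F OR F evaluates to F.

F


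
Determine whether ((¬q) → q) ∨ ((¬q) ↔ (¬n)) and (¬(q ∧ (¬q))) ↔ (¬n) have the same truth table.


Compare truth tables:
n | q | φ | ψ
-------------
F | F | T | T
T | F | F | F
F | T | T | T
T | T | T | F
They differ at row 4 (n=T, q=T): φ=T but ψ=F.

No, they are not logically equivalent.


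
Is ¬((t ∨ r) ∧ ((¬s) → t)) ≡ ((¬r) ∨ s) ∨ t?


Compare truth tables:
r | s | t | φ | ψ
-----------------
F | F | F | T | T
T | F | F | T | F
F | T | F | T | T
T | T | F | F | T
F | F | T | F | T
T | F | T | F | T
F | T | T | F | T
T | T | T | F | T
They differ at row 2 (r=T, s=F, t=F): φ=T but ψ=F.

No, they are not logically equivalent.


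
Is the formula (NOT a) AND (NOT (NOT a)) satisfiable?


Check all 2 assignments over {a}:
a | φ
-----
F | F
T | F
No assignment makes the formula true.

Unsatisfiable.


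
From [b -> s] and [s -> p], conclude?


Hypothetical syllogism: from (P → Q) and (Q → R), infer (P → R).
Chain the two implications through the shared middle term 's'.

b -> p


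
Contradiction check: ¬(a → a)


Truth table over {a}:
a | φ
-----
F | F
T | F
Every row is false.

Yes, it is a contradiction.


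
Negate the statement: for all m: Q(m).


¬(for all x: φ) = there exists x: ¬φ, and ¬(there exists x: φ) = for all x: ¬φ.
Apply to the universal statement.

there exists m: NOT(Q(m))


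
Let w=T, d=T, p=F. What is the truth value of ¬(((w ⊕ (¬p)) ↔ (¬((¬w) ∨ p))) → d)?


Substitute w=T, d=T, p=F:
¬p = T
w ⊕ (¬p) = T ⊕ T = F
¬w = F
(¬w) ∨ p = F ∨ F = F
¬((¬w) ∨ p) = T
(w ⊕ (¬p)) ↔ (¬((¬w) ∨ p)) = F ↔ T = F
((w ⊕ (¬p)) ↔ (¬((¬w) ∨ p))) → d = F → T = T
¬(((w ⊕ (¬p)) ↔ (¬((¬w) ∨ p))) → d) = F

F


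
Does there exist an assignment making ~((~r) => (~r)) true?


Check all 2 assignments over {r}:
r | φ
-----
False | False
True | False
No assignment makes the formula true.

Unsatisfiable.
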